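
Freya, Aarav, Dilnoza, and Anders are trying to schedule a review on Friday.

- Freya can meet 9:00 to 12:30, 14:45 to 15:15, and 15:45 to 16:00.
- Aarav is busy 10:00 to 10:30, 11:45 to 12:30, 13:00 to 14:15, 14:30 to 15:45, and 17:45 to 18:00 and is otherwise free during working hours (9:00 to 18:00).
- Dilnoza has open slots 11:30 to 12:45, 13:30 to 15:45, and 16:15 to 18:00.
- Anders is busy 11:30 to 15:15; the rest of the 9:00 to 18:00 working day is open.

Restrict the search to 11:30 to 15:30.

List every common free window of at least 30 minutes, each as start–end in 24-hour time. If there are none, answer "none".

none

Aarav free within 09:00–18:00: 09:00–10:00, 10:30–11:45, 12:30–13:00, 14:15–14:30, 15:45–17:45.
Anders free within 09:00–18:00: 09:00–11:30, 15:15–18:00.
Freya ∩ Aarav: 09:00–10:00, 10:30–11:45, 15:45–16:00.
Freya ∩ Aarav ∩ Dilnoza: 11:30–11:45.
Freya ∩ Aarav ∩ Dilnoza ∩ Anders: (none).
Restricted to 11:30–15:30: (none).
Windows ≥ 30 min: (none).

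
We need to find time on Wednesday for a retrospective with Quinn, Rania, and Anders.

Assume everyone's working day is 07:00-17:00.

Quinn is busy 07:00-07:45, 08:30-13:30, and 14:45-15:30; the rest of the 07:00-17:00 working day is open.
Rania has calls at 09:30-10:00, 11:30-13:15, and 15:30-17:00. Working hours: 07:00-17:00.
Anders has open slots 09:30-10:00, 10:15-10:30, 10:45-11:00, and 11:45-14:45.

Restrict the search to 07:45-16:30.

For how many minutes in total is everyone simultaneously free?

Quinn free within 07:00–17:00: 07:45–08:30, 13:30–14:45, 15:30–17:00.
Rania free within 07:00–17:00: 07:00–09:30, 10:00–11:30, 13:15–15:30.
Quinn ∩ Rania: 07:45–08:30, 13:30–14:45.
Quinn ∩ Rania ∩ Anders: 13:30–14:45.
Restricted to 07:45–16:30: 13:30–14:45.
Total common minutes: 75.

75 minutes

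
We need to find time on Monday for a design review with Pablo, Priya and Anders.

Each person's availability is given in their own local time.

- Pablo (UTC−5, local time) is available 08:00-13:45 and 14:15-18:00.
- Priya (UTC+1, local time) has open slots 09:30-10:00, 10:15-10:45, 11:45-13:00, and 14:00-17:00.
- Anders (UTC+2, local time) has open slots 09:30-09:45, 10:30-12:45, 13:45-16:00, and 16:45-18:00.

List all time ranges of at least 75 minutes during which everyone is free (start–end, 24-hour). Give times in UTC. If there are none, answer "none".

Pablo → UTC: 13:00–18:45, 19:15–23:00.
Priya → UTC: 08:30–09:00, 09:15–09:45, 10:45–12:00, 13:00–16:00.
Anders → UTC: 07:30–07:45, 08:30–10:45, 11:45–14:00, 14:45–16:00.
Pablo ∩ Priya: 13:00–16:00.
Pablo ∩ Priya ∩ Anders: 13:00–14:00, 14:45–16:00.
Windows ≥ 75 min: 14:45–16:00.

14:45–16:00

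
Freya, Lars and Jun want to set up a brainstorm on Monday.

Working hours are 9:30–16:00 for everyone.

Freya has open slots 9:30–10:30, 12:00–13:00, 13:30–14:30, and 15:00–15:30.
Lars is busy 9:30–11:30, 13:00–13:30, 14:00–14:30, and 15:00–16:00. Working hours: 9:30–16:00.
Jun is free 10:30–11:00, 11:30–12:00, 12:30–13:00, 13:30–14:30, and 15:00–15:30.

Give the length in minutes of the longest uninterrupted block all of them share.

Lars free within 09:30–16:00: 11:30–13:00, 13:30–14:00, 14:30–15:00.
Freya ∩ Lars: 12:00–13:00, 13:30–14:00.
Freya ∩ Lars ∩ Jun: 12:30–13:00, 13:30–14:00.
Common window lengths: 30, 30 min; longest is 30.

30 minutes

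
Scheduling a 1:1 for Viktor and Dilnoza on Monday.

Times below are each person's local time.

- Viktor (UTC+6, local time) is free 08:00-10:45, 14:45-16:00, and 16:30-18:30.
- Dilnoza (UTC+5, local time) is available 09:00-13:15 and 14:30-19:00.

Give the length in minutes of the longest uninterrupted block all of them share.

120 minutes

Viktor → UTC: 02:00–04:45, 08:45–10:00, 10:30–12:30.
Dilnoza → UTC: 04:00–08:15, 09:30–14:00.
Viktor ∩ Dilnoza: 04:00–04:45, 09:30–10:00, 10:30–12:30.
Common window lengths: 45, 30, 120 min; longest is 120.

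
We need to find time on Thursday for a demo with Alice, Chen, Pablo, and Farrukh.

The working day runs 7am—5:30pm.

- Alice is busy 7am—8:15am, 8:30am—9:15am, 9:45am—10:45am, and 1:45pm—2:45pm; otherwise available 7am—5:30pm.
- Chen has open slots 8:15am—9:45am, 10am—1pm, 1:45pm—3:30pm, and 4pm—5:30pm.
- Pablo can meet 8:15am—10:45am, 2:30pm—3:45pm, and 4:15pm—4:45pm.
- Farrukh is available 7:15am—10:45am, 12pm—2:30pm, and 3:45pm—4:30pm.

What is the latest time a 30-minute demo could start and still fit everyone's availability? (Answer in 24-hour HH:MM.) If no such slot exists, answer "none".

09:15

Alice free within 07:00–17:30: 08:15–08:30, 09:15–09:45, 10:45–13:45, 14:45–17:30.
Alice ∩ Chen: 08:15–08:30, 09:15–09:45, 10:45–13:00, 14:45–15:30, 16:00–17:30.
Alice ∩ Chen ∩ Pablo: 08:15–08:30, 09:15–09:45, 14:45–15:30, 16:15–16:45.
Alice ∩ Chen ∩ Pablo ∩ Farrukh: 08:15–08:30, 09:15–09:45, 16:15–16:30.
Windows ≥ 30 min: 09:15–09:45.
Latest start in the last window 09:15–09:45 is 09:45 − 30 min = 09:15.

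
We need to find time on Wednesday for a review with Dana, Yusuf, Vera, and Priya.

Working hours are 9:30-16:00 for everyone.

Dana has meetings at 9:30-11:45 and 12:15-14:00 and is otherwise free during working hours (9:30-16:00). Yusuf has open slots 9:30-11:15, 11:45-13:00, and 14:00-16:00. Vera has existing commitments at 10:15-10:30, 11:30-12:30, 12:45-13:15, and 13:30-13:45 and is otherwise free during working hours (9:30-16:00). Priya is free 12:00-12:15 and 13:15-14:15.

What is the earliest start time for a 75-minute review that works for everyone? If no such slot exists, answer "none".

none

Dana free within 09:30–16:00: 11:45–12:15, 14:00–16:00.
Vera free within 09:30–16:00: 09:30–10:15, 10:30–11:30, 12:30–12:45, 13:15–13:30, 13:45–16:00.
Dana ∩ Yusuf: 11:45–12:15, 14:00–16:00.
Dana ∩ Yusuf ∩ Vera: 14:00–16:00.
Dana ∩ Yusuf ∩ Vera ∩ Priya: 14:00–14:15.
Windows ≥ 75 min: (none).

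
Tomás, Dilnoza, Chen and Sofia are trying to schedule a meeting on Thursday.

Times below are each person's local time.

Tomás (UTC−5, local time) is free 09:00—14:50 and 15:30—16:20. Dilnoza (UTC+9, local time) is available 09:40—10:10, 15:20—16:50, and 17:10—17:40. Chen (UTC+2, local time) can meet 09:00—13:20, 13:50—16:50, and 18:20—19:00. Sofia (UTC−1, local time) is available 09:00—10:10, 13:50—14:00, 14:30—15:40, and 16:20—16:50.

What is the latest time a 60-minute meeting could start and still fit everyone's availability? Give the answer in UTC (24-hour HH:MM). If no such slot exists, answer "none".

Tomás → UTC: 14:00–19:50, 20:30–21:20.
Dilnoza → UTC: 00:40–01:10, 06:20–07:50, 08:10–08:40.
Chen → UTC: 07:00–11:20, 11:50–14:50, 16:20–17:00.
Sofia → UTC: 10:00–11:10, 14:50–15:00, 15:30–16:40, 17:20–17:50.
Tomás ∩ Dilnoza: (none).
Tomás ∩ Dilnoza ∩ Chen: (none).
Tomás ∩ Dilnoza ∩ Chen ∩ Sofia: (none).
Windows ≥ 60 min: (none).

none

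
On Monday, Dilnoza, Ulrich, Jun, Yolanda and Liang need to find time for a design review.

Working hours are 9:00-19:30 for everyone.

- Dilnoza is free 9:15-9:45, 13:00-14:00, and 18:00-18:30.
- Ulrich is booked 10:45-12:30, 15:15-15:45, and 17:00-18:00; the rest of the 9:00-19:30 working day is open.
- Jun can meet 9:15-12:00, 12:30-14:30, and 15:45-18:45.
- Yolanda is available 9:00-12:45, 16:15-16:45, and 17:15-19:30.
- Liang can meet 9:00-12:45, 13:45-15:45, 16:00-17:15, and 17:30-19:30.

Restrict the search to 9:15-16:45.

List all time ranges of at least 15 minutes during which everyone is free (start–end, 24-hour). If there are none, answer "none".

Ulrich free within 09:00–19:30: 09:00–10:45, 12:30–15:15, 15:45–17:00, 18:00–19:30.
Dilnoza ∩ Ulrich: 09:15–09:45, 13:00–14:00, 18:00–18:30.
Dilnoza ∩ Ulrich ∩ Jun: 09:15–09:45, 13:00–14:00, 18:00–18:30.
Dilnoza ∩ Ulrich ∩ Jun ∩ Yolanda: 09:15–09:45, 18:00–18:30.
Dilnoza ∩ Ulrich ∩ Jun ∩ Yolanda ∩ Liang: 09:15–09:45, 18:00–18:30.
Restricted to 09:15–16:45: 09:15–09:45.
Windows ≥ 15 min: 09:15–09:45.

09:15–09:45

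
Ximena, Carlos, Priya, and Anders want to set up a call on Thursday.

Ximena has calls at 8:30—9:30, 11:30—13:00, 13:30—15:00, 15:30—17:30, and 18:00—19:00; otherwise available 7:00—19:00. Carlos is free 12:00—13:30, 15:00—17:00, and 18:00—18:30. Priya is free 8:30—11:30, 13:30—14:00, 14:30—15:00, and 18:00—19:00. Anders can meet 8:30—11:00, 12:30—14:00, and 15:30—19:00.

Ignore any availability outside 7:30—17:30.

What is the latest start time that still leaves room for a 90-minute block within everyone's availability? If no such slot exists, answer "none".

Ximena free within 07:00–19:00: 07:00–08:30, 09:30–11:30, 13:00–13:30, 15:00–15:30, 17:30–18:00.
Ximena ∩ Carlos: 13:00–13:30, 15:00–15:30.
Ximena ∩ Carlos ∩ Priya: (none).
Ximena ∩ Carlos ∩ Priya ∩ Anders: (none).
Restricted to 07:30–17:30: (none).
Windows ≥ 90 min: (none).

none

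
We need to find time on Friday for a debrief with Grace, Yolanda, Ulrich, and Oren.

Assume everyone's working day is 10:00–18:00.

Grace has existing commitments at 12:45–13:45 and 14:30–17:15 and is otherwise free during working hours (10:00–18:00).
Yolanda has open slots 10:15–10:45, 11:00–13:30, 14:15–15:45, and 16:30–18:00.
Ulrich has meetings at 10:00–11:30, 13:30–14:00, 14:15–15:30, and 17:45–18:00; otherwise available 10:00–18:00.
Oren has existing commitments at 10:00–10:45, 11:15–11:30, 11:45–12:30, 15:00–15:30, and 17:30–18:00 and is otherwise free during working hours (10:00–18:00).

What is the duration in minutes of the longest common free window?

15 minutes

Grace free within 10:00–18:00: 10:00–12:45, 13:45–14:30, 17:15–18:00.
Ulrich free within 10:00–18:00: 11:30–13:30, 14:00–14:15, 15:30–17:45.
Oren free within 10:00–18:00: 10:45–11:15, 11:30–11:45, 12:30–15:00, 15:30–17:30.
Grace ∩ Yolanda: 10:15–10:45, 11:00–12:45, 14:15–14:30, 17:15–18:00.
Grace ∩ Yolanda ∩ Ulrich: 11:30–12:45, 17:15–17:45.
Grace ∩ Yolanda ∩ Ulrich ∩ Oren: 11:30–11:45, 12:30–12:45, 17:15–17:30.
Common window lengths: 15, 15, 15 min; longest is 15.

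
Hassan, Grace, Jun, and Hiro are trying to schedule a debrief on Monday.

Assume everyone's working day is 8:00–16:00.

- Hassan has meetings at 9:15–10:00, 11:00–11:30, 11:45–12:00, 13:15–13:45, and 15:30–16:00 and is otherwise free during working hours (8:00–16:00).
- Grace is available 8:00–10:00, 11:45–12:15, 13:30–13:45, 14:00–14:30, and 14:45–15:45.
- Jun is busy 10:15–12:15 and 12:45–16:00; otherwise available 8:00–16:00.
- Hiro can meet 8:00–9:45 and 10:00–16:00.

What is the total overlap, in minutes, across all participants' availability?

75 minutes

Hassan free within 08:00–16:00: 08:00–09:15, 10:00–11:00, 11:30–11:45, 12:00–13:15, 13:45–15:30.
Jun free within 08:00–16:00: 08:00–10:15, 12:15–12:45.
Hassan ∩ Grace: 08:00–09:15, 12:00–12:15, 14:00–14:30, 14:45–15:30.
Hassan ∩ Grace ∩ Jun: 08:00–09:15.
Hassan ∩ Grace ∩ Jun ∩ Hiro: 08:00–09:15.
Total common minutes: 75.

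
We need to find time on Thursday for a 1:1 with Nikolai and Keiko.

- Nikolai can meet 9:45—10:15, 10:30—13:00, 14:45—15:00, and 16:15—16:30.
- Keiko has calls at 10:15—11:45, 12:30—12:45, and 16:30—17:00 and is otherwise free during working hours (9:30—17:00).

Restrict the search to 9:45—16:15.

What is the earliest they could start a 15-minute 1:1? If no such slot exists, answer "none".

Keiko free within 09:30–17:00: 09:30–10:15, 11:45–12:30, 12:45–16:30.
Nikolai ∩ Keiko: 09:45–10:15, 11:45–12:30, 12:45–13:00, 14:45–15:00, 16:15–16:30.
Restricted to 09:45–16:15: 09:45–10:15, 11:45–12:30, 12:45–13:00, 14:45–15:00.
Windows ≥ 15 min: 09:45–10:15, 11:45–12:30, 12:45–13:00, 14:45–15:00.
Earliest such window starts at 09:45.

09:45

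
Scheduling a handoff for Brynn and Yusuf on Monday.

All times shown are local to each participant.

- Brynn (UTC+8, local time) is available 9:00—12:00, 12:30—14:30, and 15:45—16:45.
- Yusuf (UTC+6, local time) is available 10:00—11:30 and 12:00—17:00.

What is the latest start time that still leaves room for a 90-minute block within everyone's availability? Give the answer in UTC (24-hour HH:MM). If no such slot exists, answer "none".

none

Brynn → UTC: 01:00–04:00, 04:30–06:30, 07:45–08:45.
Yusuf → UTC: 04:00–05:30, 06:00–11:00.
Brynn ∩ Yusuf: 04:30–05:30, 06:00–06:30, 07:45–08:45.
Windows ≥ 90 min: (none).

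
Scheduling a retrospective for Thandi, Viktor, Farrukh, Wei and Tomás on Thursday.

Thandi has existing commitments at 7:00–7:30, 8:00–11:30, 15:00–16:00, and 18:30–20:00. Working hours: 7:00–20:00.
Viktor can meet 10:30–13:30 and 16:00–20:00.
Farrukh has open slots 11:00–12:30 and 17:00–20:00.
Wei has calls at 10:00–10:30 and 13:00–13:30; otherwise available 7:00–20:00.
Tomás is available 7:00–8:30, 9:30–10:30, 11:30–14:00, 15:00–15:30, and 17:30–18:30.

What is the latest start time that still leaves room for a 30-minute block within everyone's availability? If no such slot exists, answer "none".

18:00

Thandi free within 07:00–20:00: 07:30–08:00, 11:30–15:00, 16:00–18:30.
Wei free within 07:00–20:00: 07:00–10:00, 10:30–13:00, 13:30–20:00.
Thandi ∩ Viktor: 11:30–13:30, 16:00–18:30.
Thandi ∩ Viktor ∩ Farrukh: 11:30–12:30, 17:00–18:30.
Thandi ∩ Viktor ∩ Farrukh ∩ Wei: 11:30–12:30, 17:00–18:30.
Thandi ∩ Viktor ∩ Farrukh ∩ Wei ∩ Tomás: 11:30–12:30, 17:30–18:30.
Windows ≥ 30 min: 11:30–12:30, 17:30–18:30.
Latest start in the last window 17:30–18:30 is 18:30 − 30 min = 18:00.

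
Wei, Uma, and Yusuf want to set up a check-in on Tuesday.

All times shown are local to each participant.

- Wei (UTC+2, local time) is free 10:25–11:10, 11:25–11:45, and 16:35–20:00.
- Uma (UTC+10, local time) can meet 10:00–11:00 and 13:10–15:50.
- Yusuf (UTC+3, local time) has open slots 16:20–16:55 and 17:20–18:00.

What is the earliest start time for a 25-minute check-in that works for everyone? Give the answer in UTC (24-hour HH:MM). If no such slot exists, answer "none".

none

Wei → UTC: 08:25–09:10, 09:25–09:45, 14:35–18:00.
Uma → UTC: 00:00–01:00, 03:10–05:50.
Yusuf → UTC: 13:20–13:55, 14:20–15:00.
Wei ∩ Uma: (none).
Wei ∩ Uma ∩ Yusuf: (none).
Windows ≥ 25 min: (none).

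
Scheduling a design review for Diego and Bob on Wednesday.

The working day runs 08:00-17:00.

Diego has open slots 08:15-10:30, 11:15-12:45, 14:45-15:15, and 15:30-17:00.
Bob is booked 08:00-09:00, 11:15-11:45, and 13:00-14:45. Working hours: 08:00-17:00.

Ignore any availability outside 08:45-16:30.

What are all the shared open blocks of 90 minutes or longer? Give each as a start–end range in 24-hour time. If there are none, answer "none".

Bob free within 08:00–17:00: 09:00–11:15, 11:45–13:00, 14:45–17:00.
Diego ∩ Bob: 09:00–10:30, 11:45–12:45, 14:45–15:15, 15:30–17:00.
Restricted to 08:45–16:30: 09:00–10:30, 11:45–12:45, 14:45–15:15, 15:30–16:30.
Windows ≥ 90 min: 09:00–10:30.

09:00–10:30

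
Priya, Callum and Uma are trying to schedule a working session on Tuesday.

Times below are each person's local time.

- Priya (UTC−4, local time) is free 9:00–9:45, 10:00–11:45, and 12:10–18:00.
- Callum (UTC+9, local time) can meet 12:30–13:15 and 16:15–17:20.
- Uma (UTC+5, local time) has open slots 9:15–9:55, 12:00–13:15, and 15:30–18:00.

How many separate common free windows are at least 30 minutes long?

0

Priya → UTC: 13:00–13:45, 14:00–15:45, 16:10–22:00.
Callum → UTC: 03:30–04:15, 07:15–08:20.
Uma → UTC: 04:15–04:55, 07:00–08:15, 10:30–13:00.
Priya ∩ Callum: (none).
Priya ∩ Callum ∩ Uma: (none).
Windows ≥ 30 min: (none).
That's 0 windows.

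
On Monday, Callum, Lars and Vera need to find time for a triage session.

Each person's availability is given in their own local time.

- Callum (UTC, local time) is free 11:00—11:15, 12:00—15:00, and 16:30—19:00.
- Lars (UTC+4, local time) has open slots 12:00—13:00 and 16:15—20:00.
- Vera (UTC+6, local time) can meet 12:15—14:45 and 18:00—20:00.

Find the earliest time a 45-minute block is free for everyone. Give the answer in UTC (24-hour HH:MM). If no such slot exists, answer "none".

Callum → UTC: 11:00–11:15, 12:00–15:00, 16:30–19:00.
Lars → UTC: 08:00–09:00, 12:15–16:00.
Vera → UTC: 06:15–08:45, 12:00–14:00.
Callum ∩ Lars: 12:15–15:00.
Callum ∩ Lars ∩ Vera: 12:15–14:00.
Windows ≥ 45 min: 12:15–14:00.
Earliest such window starts at 12:15.

12:15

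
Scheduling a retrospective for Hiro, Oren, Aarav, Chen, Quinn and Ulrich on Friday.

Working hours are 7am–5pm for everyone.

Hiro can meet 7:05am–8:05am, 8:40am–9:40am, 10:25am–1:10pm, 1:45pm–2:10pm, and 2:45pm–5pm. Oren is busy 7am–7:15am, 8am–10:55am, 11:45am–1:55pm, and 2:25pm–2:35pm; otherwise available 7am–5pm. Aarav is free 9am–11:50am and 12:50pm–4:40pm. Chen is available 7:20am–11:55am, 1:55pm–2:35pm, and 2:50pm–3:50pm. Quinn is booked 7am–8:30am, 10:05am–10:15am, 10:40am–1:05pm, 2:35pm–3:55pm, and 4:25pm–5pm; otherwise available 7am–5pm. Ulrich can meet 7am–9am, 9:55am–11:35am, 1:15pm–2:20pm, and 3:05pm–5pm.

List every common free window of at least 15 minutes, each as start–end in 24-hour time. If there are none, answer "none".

Oren free within 07:00–17:00: 07:15–08:00, 10:55–11:45, 13:55–14:25, 14:35–17:00.
Quinn free within 07:00–17:00: 08:30–10:05, 10:15–10:40, 13:05–14:35, 15:55–16:25.
Hiro ∩ Oren: 07:15–08:00, 10:55–11:45, 13:55–14:10, 14:45–17:00.
Hiro ∩ Oren ∩ Aarav: 10:55–11:45, 13:55–14:10, 14:45–16:40.
Hiro ∩ Oren ∩ Aarav ∩ Chen: 10:55–11:45, 13:55–14:10, 14:50–15:50.
Hiro ∩ Oren ∩ Aarav ∩ Chen ∩ Quinn: 13:55–14:10.
Hiro ∩ Oren ∩ Aarav ∩ Chen ∩ Quinn ∩ Ulrich: 13:55–14:10.
Windows ≥ 15 min: 13:55–14:10.

13:55–14:10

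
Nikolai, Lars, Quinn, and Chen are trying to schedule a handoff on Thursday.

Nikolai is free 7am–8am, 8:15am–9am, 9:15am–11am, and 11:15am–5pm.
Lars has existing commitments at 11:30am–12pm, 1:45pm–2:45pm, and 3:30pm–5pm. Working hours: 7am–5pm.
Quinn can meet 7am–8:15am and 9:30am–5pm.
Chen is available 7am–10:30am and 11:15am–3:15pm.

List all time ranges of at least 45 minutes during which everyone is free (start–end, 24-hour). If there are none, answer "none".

Lars free within 07:00–17:00: 07:00–11:30, 12:00–13:45, 14:45–15:30.
Nikolai ∩ Lars: 07:00–08:00, 08:15–09:00, 09:15–11:00, 11:15–11:30, 12:00–13:45, 14:45–15:30.
Nikolai ∩ Lars ∩ Quinn: 07:00–08:00, 09:30–11:00, 11:15–11:30, 12:00–13:45, 14:45–15:30.
Nikolai ∩ Lars ∩ Quinn ∩ Chen: 07:00–08:00, 09:30–10:30, 11:15–11:30, 12:00–13:45, 14:45–15:15.
Windows ≥ 45 min: 07:00–08:00, 09:30–10:30, 12:00–13:45.

07:00–08:00, 09:30–10:30, 12:00–13:45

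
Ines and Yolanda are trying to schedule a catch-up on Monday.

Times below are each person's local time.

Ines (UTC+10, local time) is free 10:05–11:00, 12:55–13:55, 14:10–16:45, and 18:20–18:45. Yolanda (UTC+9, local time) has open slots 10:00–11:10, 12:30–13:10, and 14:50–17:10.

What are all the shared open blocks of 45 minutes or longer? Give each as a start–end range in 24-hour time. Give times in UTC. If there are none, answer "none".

05:50–06:45

Ines → UTC: 00:05–01:00, 02:55–03:55, 04:10–06:45, 08:20–08:45.
Yolanda → UTC: 01:00–02:10, 03:30–04:10, 05:50–08:10.
Ines ∩ Yolanda: 03:30–03:55, 05:50–06:45.
Windows ≥ 45 min: 05:50–06:45.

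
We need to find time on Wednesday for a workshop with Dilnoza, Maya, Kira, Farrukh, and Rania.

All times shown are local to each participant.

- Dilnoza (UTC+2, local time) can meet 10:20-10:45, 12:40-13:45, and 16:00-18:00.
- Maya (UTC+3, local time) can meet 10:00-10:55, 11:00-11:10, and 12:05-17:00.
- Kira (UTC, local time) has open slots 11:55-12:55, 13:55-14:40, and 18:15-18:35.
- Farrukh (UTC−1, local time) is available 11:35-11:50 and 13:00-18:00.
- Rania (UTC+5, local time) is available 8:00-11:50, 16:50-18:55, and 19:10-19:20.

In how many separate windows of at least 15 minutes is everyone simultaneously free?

Dilnoza → UTC: 08:20–08:45, 10:40–11:45, 14:00–16:00.
Maya → UTC: 07:00–07:55, 08:00–08:10, 09:05–14:00.
Kira → UTC: 11:55–12:55, 13:55–14:40, 18:15–18:35.
Farrukh → UTC: 12:35–12:50, 14:00–19:00.
Rania → UTC: 03:00–06:50, 11:50–13:55, 14:10–14:20.
Dilnoza ∩ Maya: 10:40–11:45.
Dilnoza ∩ Maya ∩ Kira: (none).
Dilnoza ∩ Maya ∩ Kira ∩ Farrukh: (none).
Dilnoza ∩ Maya ∩ Kira ∩ Farrukh ∩ Rania: (none).
Windows ≥ 15 min: (none).
That's 0 windows.

0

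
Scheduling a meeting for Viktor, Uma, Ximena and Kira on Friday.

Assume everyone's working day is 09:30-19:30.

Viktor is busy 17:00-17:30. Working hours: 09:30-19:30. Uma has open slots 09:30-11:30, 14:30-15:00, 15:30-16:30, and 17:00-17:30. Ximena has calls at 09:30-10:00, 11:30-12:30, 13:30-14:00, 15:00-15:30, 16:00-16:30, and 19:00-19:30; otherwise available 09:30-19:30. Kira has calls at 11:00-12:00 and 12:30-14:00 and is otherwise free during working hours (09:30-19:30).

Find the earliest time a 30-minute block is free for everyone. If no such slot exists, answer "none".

10:00

Viktor free within 09:30–19:30: 09:30–17:00, 17:30–19:30.
Ximena free within 09:30–19:30: 10:00–11:30, 12:30–13:30, 14:00–15:00, 15:30–16:00, 16:30–19:00.
Kira free within 09:30–19:30: 09:30–11:00, 12:00–12:30, 14:00–19:30.
Viktor ∩ Uma: 09:30–11:30, 14:30–15:00, 15:30–16:30.
Viktor ∩ Uma ∩ Ximena: 10:00–11:30, 14:30–15:00, 15:30–16:00.
Viktor ∩ Uma ∩ Ximena ∩ Kira: 10:00–11:00, 14:30–15:00, 15:30–16:00.
Windows ≥ 30 min: 10:00–11:00, 14:30–15:00, 15:30–16:00.
Earliest such window starts at 10:00.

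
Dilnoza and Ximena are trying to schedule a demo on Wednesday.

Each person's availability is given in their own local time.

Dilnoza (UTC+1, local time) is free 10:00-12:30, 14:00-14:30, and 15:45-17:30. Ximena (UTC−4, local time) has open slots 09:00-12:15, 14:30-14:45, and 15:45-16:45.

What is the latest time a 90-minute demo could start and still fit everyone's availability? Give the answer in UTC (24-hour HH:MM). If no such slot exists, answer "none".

Dilnoza → UTC: 09:00–11:30, 13:00–13:30, 14:45–16:30.
Ximena → UTC: 13:00–16:15, 18:30–18:45, 19:45–20:45.
Dilnoza ∩ Ximena: 13:00–13:30, 14:45–16:15.
Windows ≥ 90 min: 14:45–16:15.
Latest start in the last window 14:45–16:15 is 16:15 − 90 min = 14:45.

14:45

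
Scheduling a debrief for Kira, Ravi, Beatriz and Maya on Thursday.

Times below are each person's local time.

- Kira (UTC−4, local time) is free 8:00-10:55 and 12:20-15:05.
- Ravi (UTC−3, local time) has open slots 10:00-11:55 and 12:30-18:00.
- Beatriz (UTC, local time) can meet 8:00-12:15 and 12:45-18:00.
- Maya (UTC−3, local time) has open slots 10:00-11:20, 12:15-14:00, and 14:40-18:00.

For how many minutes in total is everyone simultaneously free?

140 minutes

Kira → UTC: 12:00–14:55, 16:20–19:05.
Ravi → UTC: 13:00–14:55, 15:30–21:00.
Beatriz → UTC: 08:00–12:15, 12:45–18:00.
Maya → UTC: 13:00–14:20, 15:15–17:00, 17:40–21:00.
Kira ∩ Ravi: 13:00–14:55, 16:20–19:05.
Kira ∩ Ravi ∩ Beatriz: 13:00–14:55, 16:20–18:00.
Kira ∩ Ravi ∩ Beatriz ∩ Maya: 13:00–14:20, 16:20–17:00, 17:40–18:00.
Total common minutes: 80 + 40 + 20 = 140.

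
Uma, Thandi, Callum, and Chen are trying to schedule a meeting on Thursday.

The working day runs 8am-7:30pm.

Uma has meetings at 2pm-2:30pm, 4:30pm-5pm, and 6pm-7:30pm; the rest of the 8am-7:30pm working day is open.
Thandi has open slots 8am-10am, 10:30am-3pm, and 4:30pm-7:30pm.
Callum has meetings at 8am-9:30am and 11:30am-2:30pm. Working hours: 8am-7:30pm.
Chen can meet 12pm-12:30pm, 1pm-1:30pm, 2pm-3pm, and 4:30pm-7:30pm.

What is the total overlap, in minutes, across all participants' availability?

Uma free within 08:00–19:30: 08:00–14:00, 14:30–16:30, 17:00–18:00.
Callum free within 08:00–19:30: 09:30–11:30, 14:30–19:30.
Uma ∩ Thandi: 08:00–10:00, 10:30–14:00, 14:30–15:00, 17:00–18:00.
Uma ∩ Thandi ∩ Callum: 09:30–10:00, 10:30–11:30, 14:30–15:00, 17:00–18:00.
Uma ∩ Thandi ∩ Callum ∩ Chen: 14:30–15:00, 17:00–18:00.
Total common minutes: 30 + 60 = 90.

90 minutes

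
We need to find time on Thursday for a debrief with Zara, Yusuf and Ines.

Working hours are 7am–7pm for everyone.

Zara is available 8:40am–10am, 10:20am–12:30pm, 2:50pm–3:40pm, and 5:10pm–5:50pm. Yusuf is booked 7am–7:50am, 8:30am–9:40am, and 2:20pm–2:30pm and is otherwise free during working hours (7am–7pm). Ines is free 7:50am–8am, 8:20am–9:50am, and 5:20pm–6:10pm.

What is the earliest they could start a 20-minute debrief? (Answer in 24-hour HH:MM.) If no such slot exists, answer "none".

Yusuf free within 07:00–19:00: 07:50–08:30, 09:40–14:20, 14:30–19:00.
Zara ∩ Yusuf: 09:40–10:00, 10:20–12:30, 14:50–15:40, 17:10–17:50.
Zara ∩ Yusuf ∩ Ines: 09:40–09:50, 17:20–17:50.
Windows ≥ 20 min: 17:20–17:50.
Earliest such window starts at 17:20.

17:20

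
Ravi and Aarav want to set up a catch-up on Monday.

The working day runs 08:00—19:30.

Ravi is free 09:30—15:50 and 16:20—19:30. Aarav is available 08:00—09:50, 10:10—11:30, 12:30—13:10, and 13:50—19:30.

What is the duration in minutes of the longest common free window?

190 minutes

Ravi ∩ Aarav: 09:30–09:50, 10:10–11:30, 12:30–13:10, 13:50–15:50, 16:20–19:30.
Common window lengths: 20, 80, 40, 120, 190 min; longest is 190.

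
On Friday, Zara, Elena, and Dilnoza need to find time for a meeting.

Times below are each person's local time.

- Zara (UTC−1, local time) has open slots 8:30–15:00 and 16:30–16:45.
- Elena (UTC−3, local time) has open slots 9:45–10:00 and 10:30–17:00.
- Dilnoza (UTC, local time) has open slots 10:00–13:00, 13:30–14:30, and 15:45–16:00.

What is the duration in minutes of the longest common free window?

60 minutes

Zara → UTC: 09:30–16:00, 17:30–17:45.
Elena → UTC: 12:45–13:00, 13:30–20:00.
Dilnoza → UTC: 10:00–13:00, 13:30–14:30, 15:45–16:00.
Zara ∩ Elena: 12:45–13:00, 13:30–16:00, 17:30–17:45.
Zara ∩ Elena ∩ Dilnoza: 12:45–13:00, 13:30–14:30, 15:45–16:00.
Common window lengths: 15, 60, 15 min; longest is 60.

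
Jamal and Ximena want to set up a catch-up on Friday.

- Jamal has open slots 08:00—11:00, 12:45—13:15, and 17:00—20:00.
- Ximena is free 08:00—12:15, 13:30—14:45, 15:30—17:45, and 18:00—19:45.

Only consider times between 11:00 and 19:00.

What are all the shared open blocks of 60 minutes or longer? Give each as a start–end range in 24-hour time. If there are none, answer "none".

Jamal ∩ Ximena: 08:00–11:00, 17:00–17:45, 18:00–19:45.
Restricted to 11:00–19:00: 17:00–17:45, 18:00–19:00.
Windows ≥ 60 min: 18:00–19:00.

18:00–19:00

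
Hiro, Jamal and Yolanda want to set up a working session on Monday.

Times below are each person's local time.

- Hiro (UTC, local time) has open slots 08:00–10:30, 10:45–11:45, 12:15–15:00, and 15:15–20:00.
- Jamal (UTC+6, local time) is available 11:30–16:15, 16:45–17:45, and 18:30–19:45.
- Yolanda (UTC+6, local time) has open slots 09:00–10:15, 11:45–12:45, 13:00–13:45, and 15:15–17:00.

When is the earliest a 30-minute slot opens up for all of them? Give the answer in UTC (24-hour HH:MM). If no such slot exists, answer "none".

Hiro → UTC: 08:00–10:30, 10:45–11:45, 12:15–15:00, 15:15–20:00.
Jamal → UTC: 05:30–10:15, 10:45–11:45, 12:30–13:45.
Yolanda → UTC: 03:00–04:15, 05:45–06:45, 07:00–07:45, 09:15–11:00.
Hiro ∩ Jamal: 08:00–10:15, 10:45–11:45, 12:30–13:45.
Hiro ∩ Jamal ∩ Yolanda: 09:15–10:15, 10:45–11:00.
Windows ≥ 30 min: 09:15–10:15.
Earliest such window starts at 09:15.

09:15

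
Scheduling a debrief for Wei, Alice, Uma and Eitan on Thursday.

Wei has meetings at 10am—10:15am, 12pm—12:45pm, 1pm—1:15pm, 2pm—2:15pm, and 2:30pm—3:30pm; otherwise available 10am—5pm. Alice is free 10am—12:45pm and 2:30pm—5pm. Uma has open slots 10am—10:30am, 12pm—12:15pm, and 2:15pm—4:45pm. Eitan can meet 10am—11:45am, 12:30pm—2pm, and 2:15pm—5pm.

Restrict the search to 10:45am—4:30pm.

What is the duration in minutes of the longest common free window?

Wei free within 10:00–17:00: 10:15–12:00, 12:45–13:00, 13:15–14:00, 14:15–14:30, 15:30–17:00.
Wei ∩ Alice: 10:15–12:00, 15:30–17:00.
Wei ∩ Alice ∩ Uma: 10:15–10:30, 15:30–16:45.
Wei ∩ Alice ∩ Uma ∩ Eitan: 10:15–10:30, 15:30–16:45.
Restricted to 10:45–16:30: 15:30–16:30.
Single common window of 60 minutes.

60 minutes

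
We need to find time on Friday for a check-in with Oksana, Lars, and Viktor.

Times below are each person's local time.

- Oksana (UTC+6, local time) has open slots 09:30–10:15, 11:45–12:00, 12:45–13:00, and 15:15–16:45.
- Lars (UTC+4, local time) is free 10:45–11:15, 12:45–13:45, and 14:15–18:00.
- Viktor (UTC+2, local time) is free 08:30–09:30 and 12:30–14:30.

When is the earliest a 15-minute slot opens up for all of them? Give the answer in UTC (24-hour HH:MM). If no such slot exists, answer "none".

Oksana → UTC: 03:30–04:15, 05:45–06:00, 06:45–07:00, 09:15–10:45.
Lars → UTC: 06:45–07:15, 08:45–09:45, 10:15–14:00.
Viktor → UTC: 06:30–07:30, 10:30–12:30.
Oksana ∩ Lars: 06:45–07:00, 09:15–09:45, 10:15–10:45.
Oksana ∩ Lars ∩ Viktor: 06:45–07:00, 10:30–10:45.
Windows ≥ 15 min: 06:45–07:00, 10:30–10:45.
Earliest such window starts at 06:45.

06:45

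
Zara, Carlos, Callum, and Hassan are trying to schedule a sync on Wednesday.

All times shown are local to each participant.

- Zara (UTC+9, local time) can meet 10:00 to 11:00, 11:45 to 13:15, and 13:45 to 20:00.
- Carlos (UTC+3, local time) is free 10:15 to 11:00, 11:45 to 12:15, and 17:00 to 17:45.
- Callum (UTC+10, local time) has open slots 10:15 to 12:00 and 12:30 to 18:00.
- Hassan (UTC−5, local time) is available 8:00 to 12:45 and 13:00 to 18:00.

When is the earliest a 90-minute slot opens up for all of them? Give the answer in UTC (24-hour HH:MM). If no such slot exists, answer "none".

Zara → UTC: 01:00–02:00, 02:45–04:15, 04:45–11:00.
Carlos → UTC: 07:15–08:00, 08:45–09:15, 14:00–14:45.
Callum → UTC: 00:15–02:00, 02:30–08:00.
Hassan → UTC: 13:00–17:45, 18:00–23:00.
Zara ∩ Carlos: 07:15–08:00, 08:45–09:15.
Zara ∩ Carlos ∩ Callum: 07:15–08:00.
Zara ∩ Carlos ∩ Callum ∩ Hassan: (none).
Windows ≥ 90 min: (none).

none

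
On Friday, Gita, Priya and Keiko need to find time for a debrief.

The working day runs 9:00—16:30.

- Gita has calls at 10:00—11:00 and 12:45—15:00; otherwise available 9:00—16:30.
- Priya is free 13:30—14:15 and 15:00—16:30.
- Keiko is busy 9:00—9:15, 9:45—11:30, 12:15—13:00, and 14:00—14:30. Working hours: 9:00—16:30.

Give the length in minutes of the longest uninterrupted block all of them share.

90 minutes

Gita free within 09:00–16:30: 09:00–10:00, 11:00–12:45, 15:00–16:30.
Keiko free within 09:00–16:30: 09:15–09:45, 11:30–12:15, 13:00–14:00, 14:30–16:30.
Gita ∩ Priya: 15:00–16:30.
Gita ∩ Priya ∩ Keiko: 15:00–16:30.
Single common window of 90 minutes.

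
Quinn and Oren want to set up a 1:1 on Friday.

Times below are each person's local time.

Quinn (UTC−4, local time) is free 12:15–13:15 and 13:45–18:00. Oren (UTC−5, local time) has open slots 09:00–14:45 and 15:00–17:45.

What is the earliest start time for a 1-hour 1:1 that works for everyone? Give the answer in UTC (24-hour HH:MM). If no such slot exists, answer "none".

16:15

Quinn → UTC: 16:15–17:15, 17:45–22:00.
Oren → UTC: 14:00–19:45, 20:00–22:45.
Quinn ∩ Oren: 16:15–17:15, 17:45–19:45, 20:00–22:00.
Windows ≥ 60 min: 16:15–17:15, 17:45–19:45, 20:00–22:00.
Earliest such window starts at 16:15.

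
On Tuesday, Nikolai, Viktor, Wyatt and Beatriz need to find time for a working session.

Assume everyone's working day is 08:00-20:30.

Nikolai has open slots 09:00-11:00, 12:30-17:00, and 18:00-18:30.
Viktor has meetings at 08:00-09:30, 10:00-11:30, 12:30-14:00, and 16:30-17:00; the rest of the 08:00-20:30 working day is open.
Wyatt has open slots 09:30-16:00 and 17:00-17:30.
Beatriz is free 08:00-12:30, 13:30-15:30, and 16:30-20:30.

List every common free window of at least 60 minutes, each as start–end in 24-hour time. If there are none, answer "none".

14:00–15:30

Viktor free within 08:00–20:30: 09:30–10:00, 11:30–12:30, 14:00–16:30, 17:00–20:30.
Nikolai ∩ Viktor: 09:30–10:00, 14:00–16:30, 18:00–18:30.
Nikolai ∩ Viktor ∩ Wyatt: 09:30–10:00, 14:00–16:00.
Nikolai ∩ Viktor ∩ Wyatt ∩ Beatriz: 09:30–10:00, 14:00–15:30.
Windows ≥ 60 min: 14:00–15:30.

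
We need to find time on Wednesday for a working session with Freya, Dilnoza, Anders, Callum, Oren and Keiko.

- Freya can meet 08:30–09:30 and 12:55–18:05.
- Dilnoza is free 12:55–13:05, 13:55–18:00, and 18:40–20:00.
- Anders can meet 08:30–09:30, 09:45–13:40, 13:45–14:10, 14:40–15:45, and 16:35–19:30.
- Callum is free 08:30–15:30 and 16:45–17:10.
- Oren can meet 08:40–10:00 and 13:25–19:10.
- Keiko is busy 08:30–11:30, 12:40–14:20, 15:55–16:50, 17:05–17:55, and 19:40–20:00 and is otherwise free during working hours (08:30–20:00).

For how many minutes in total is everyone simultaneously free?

65 minutes

Keiko free within 08:30–20:00: 11:30–12:40, 14:20–15:55, 16:50–17:05, 17:55–19:40.
Freya ∩ Dilnoza: 12:55–13:05, 13:55–18:00.
Freya ∩ Dilnoza ∩ Anders: 12:55–13:05, 13:55–14:10, 14:40–15:45, 16:35–18:00.
Freya ∩ Dilnoza ∩ Anders ∩ Callum: 12:55–13:05, 13:55–14:10, 14:40–15:30, 16:45–17:10.
Freya ∩ Dilnoza ∩ Anders ∩ Callum ∩ Oren: 13:55–14:10, 14:40–15:30, 16:45–17:10.
Freya ∩ Dilnoza ∩ Anders ∩ Callum ∩ Oren ∩ Keiko: 14:40–15:30, 16:50–17:05.
Total common minutes: 50 + 15 = 65.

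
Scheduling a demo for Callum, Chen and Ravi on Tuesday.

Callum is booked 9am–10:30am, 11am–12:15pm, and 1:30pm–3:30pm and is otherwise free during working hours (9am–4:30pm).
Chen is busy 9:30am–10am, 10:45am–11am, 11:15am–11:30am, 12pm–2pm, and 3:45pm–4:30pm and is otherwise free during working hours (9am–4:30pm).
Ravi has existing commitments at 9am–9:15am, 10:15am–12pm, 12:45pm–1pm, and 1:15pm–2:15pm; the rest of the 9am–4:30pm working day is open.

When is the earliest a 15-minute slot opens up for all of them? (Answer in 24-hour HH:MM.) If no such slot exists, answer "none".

Callum free within 09:00–16:30: 10:30–11:00, 12:15–13:30, 15:30–16:30.
Chen free within 09:00–16:30: 09:00–09:30, 10:00–10:45, 11:00–11:15, 11:30–12:00, 14:00–15:45.
Ravi free within 09:00–16:30: 09:15–10:15, 12:00–12:45, 13:00–13:15, 14:15–16:30.
Callum ∩ Chen: 10:30–10:45, 15:30–15:45.
Callum ∩ Chen ∩ Ravi: 15:30–15:45.
Windows ≥ 15 min: 15:30–15:45.
Earliest such window starts at 15:30.

15:30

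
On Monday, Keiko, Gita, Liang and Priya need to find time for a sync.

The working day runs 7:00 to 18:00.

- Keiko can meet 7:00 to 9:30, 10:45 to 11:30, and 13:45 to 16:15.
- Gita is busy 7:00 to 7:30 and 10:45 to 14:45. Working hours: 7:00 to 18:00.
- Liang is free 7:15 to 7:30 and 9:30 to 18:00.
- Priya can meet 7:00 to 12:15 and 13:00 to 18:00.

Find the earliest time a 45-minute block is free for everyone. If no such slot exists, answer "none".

14:45

Gita free within 07:00–18:00: 07:30–10:45, 14:45–18:00.
Keiko ∩ Gita: 07:30–09:30, 14:45–16:15.
Keiko ∩ Gita ∩ Liang: 14:45–16:15.
Keiko ∩ Gita ∩ Liang ∩ Priya: 14:45–16:15.
Windows ≥ 45 min: 14:45–16:15.
Earliest such window starts at 14:45.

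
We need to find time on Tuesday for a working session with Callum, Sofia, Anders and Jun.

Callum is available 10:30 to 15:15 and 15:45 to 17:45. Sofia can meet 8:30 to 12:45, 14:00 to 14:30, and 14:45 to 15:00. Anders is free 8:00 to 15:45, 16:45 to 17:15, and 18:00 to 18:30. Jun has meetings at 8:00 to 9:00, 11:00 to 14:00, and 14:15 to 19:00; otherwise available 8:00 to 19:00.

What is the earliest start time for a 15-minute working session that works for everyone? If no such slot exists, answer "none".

10:30

Jun free within 08:00–19:00: 09:00–11:00, 14:00–14:15.
Callum ∩ Sofia: 10:30–12:45, 14:00–14:30, 14:45–15:00.
Callum ∩ Sofia ∩ Anders: 10:30–12:45, 14:00–14:30, 14:45–15:00.
Callum ∩ Sofia ∩ Anders ∩ Jun: 10:30–11:00, 14:00–14:15.
Windows ≥ 15 min: 10:30–11:00, 14:00–14:15.
Earliest such window starts at 10:30.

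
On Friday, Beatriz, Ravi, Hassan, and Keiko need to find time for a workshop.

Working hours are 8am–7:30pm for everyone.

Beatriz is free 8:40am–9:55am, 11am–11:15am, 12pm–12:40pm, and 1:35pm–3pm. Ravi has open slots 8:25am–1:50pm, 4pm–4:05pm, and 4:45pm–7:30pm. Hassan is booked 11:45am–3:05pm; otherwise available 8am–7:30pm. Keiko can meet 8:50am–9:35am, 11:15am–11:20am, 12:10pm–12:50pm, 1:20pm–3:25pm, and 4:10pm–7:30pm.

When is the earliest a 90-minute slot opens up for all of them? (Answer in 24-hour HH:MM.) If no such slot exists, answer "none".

none

Hassan free within 08:00–19:30: 08:00–11:45, 15:05–19:30.
Beatriz ∩ Ravi: 08:40–09:55, 11:00–11:15, 12:00–12:40, 13:35–13:50.
Beatriz ∩ Ravi ∩ Hassan: 08:40–09:55, 11:00–11:15.
Beatriz ∩ Ravi ∩ Hassan ∩ Keiko: 08:50–09:35.
Windows ≥ 90 min: (none).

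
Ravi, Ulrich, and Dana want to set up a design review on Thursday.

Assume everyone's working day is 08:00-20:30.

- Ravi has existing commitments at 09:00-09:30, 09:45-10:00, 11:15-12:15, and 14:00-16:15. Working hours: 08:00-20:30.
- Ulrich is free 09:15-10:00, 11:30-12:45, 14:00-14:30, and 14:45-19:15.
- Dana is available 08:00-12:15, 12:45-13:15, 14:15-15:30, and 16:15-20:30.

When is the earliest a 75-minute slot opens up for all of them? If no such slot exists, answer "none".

Ravi free within 08:00–20:30: 08:00–09:00, 09:30–09:45, 10:00–11:15, 12:15–14:00, 16:15–20:30.
Ravi ∩ Ulrich: 09:30–09:45, 12:15–12:45, 16:15–19:15.
Ravi ∩ Ulrich ∩ Dana: 09:30–09:45, 16:15–19:15.
Windows ≥ 75 min: 16:15–19:15.
Earliest such window starts at 16:15.

16:15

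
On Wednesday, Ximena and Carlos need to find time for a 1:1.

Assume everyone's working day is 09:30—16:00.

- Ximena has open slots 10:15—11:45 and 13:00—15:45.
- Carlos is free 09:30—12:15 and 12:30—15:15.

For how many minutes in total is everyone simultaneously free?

225 minutes

Ximena ∩ Carlos: 10:15–11:45, 13:00–15:15.
Total common minutes: 90 + 135 = 225.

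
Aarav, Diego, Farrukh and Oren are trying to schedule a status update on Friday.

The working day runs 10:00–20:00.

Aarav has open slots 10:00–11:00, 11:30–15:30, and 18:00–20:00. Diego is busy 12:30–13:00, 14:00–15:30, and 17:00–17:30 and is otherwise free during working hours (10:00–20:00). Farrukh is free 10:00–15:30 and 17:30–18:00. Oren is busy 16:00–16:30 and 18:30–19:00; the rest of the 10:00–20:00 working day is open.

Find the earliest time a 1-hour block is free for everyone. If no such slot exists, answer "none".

10:00

Diego free within 10:00–20:00: 10:00–12:30, 13:00–14:00, 15:30–17:00, 17:30–20:00.
Oren free within 10:00–20:00: 10:00–16:00, 16:30–18:30, 19:00–20:00.
Aarav ∩ Diego: 10:00–11:00, 11:30–12:30, 13:00–14:00, 18:00–20:00.
Aarav ∩ Diego ∩ Farrukh: 10:00–11:00, 11:30–12:30, 13:00–14:00.
Aarav ∩ Diego ∩ Farrukh ∩ Oren: 10:00–11:00, 11:30–12:30, 13:00–14:00.
Windows ≥ 60 min: 10:00–11:00, 11:30–12:30, 13:00–14:00.
Earliest such window starts at 10:00.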